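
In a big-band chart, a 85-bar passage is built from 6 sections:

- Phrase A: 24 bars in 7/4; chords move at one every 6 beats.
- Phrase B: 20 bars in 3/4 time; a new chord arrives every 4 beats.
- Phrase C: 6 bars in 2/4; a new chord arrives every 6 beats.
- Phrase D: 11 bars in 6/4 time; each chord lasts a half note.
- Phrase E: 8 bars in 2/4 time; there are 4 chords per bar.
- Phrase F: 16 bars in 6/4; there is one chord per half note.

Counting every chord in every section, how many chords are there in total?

A: 24·7 = 168 beats, 168/6 = 28 chords.
B: 20·3 = 60 beats, 60/4 = 15 chords.
C: 6·2 = 12 beats, 12/6 = 2 chords.
D: 11·6 = 66 beats, 66/2 = 33 chords.
E: 8·2 = 16 beats, 16/0.5 = 32 chords.
F: 16·6 = 96 beats, 96/2 = 48 chords.
Total: 28 + 15 + 2 + 33 + 32 + 48 = 158.

158 chords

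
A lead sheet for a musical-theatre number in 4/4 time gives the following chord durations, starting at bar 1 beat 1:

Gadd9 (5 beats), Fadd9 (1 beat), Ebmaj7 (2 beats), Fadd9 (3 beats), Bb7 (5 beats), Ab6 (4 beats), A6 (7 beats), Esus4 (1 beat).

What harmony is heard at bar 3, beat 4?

Beat 4 of bar 3 is beat (3−1)×4 + 4 = 12 overall.
Running totals: Gadd9 ends at 5, Fadd9 ends at 6, Ebmaj7 ends at 8, Fadd9 ends at 11, Bb7 ends at 16.
Beat 12 falls within Bb7.

Bb7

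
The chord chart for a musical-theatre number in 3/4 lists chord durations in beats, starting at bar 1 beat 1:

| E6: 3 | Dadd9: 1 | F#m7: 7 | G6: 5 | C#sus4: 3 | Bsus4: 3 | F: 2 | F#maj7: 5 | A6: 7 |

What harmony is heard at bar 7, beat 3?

Beat 3 of bar 7 is beat (7−1)×3 + 3 = 21 overall.
Running totals: E6 ends at 3, Dadd9 ends at 4, F#m7 ends at 11, G6 ends at 16, C#sus4 ends at 19, Bsus4 ends at 22.
Beat 21 falls within Bsus4.

Bsus4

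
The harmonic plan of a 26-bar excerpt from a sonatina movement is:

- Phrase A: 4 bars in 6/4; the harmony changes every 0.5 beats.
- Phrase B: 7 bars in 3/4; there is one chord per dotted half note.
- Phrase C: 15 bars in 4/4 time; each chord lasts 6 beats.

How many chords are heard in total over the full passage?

65 chords

A: 4 bars × 6 beats = 24 beats; 0.5 beats/chord → 48 chords.
B: 7 bars × 3 beats = 21 beats; 3 beats/chord → 7 chords.
C: 15 bars × 4 beats = 60 beats; 6 beats/chord → 10 chords.
Total: 48 + 7 + 10 = 65.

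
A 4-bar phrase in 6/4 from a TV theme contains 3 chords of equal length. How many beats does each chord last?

4 bars × 6 beats/bar = 24 beats total.
24 beats ÷ 3 chords = 8 beats per chord.

8 beats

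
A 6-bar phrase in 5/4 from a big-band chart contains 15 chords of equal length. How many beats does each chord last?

6 bars × 5 beats/bar = 30 beats total.
30 beats ÷ 15 chords = 2 beats per chord.
(That is a half note.)

2 beats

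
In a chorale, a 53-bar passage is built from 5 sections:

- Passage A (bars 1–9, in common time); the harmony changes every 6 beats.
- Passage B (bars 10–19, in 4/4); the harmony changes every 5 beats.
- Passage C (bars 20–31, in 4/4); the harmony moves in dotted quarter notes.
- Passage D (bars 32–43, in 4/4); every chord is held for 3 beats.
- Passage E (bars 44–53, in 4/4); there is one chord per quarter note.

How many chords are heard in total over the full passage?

102 chords

A: 9 bars × 4 beats = 36 beats; 6 beats/chord → 6 chords.
B: 10 bars × 4 beats = 40 beats; 5 beats/chord → 8 chords.
C: 12 bars × 4 beats = 48 beats; 1.5 beats/chord → 32 chords.
D: 12 bars × 4 beats = 48 beats; 3 beats/chord → 16 chords.
E: 10 bars × 4 beats = 40 beats; 1 beat/chord → 40 chords.
Total: 6 + 8 + 32 + 16 + 40 = 102.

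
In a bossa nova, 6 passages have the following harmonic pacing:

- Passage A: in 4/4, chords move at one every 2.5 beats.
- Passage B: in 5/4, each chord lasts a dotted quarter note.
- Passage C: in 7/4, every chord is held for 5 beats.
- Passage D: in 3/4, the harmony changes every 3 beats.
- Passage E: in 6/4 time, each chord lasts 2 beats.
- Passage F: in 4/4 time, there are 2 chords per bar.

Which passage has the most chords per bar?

Passage B

A: 4/2.5 = 1.6 chords/bar.
B: 5/1.5 = 10/3 chords/bar.
C: 7/5 = 1.4 chords/bar.
D: 3/3 = 1 chord/bar.
E: 6/2 = 3 chords/bar.
F: 4/2 = 2 chords/bar.
Fastest is B at 10/3 chords/bar.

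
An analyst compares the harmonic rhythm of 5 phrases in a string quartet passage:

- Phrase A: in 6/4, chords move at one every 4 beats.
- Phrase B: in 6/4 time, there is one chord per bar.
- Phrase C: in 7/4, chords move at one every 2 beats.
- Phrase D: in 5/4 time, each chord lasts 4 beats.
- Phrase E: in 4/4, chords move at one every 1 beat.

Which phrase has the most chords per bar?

Phrase E

A: 6/4 = 1.5 chords/bar.
B: 6/6 = 1 chord/bar.
C: 7/2 = 3.5 chords/bar.
D: 5/4 = 1.25 chords/bar.
E: 4/1 = 4 chords/bar.
Fastest is E at 4 chords/bar.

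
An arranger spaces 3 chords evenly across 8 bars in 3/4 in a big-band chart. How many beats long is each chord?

8 beats

8 bars × 3 beats/bar = 24 beats total.
24 beats ÷ 3 chords = 8 beats per chord.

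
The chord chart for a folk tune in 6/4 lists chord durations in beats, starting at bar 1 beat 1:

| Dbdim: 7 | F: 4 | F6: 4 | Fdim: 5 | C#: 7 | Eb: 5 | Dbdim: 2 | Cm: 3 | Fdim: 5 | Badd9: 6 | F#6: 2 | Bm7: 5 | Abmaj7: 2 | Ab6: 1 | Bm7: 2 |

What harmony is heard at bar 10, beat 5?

Bm7

Beat 5 of bar 10 is beat (10−1)×6 + 5 = 59 overall.
Running totals: Dbdim ends at 7, F ends at 11, F6 ends at 15, Fdim ends at 20, C# ends at 27, Eb ends at 32, Dbdim ends at 34, Cm ends at 37, Fdim ends at 42, Badd9 ends at 48, F#6 ends at 50, Bm7 ends at 55, Abmaj7 ends at 57, Ab6 ends at 58, Bm7 ends at 60.
Beat 59 falls within Bm7.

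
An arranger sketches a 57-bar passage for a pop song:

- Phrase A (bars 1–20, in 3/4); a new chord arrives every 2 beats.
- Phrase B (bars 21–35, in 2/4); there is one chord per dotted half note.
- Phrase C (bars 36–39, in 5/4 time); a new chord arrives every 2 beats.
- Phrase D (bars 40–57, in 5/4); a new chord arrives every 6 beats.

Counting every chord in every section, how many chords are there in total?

65 chords

A: 20 bars × 3 beats = 60 beats; 2 beats/chord → 30 chords.
B: 15 bars × 2 beats = 30 beats; 3 beats/chord → 10 chords.
C: 4 bars × 5 beats = 20 beats; 2 beats/chord → 10 chords.
D: 18 bars × 5 beats = 90 beats; 6 beats/chord → 15 chords.
Total: 30 + 10 + 10 + 15 = 65.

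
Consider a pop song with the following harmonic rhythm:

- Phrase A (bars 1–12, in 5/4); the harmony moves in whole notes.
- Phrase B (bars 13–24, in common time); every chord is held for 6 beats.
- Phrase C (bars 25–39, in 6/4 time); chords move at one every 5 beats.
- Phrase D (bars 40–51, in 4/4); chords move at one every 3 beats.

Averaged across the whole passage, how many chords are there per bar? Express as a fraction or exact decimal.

19/17 chords per bar

A: 12 bars of 5 beats is 60 beats; at 4 beats each that's 15 chords.
B: 12 bars of 4 beats is 48 beats; at 6 beats each that's 8 chords.
C: 15 bars of 6 beats is 90 beats; at 5 beats each that's 18 chords.
D: 12 bars of 4 beats is 48 beats; at 3 beats each that's 16 chords.
Overall: 57 chords over 51 bars → 57/51 = 19/17 chords per bar.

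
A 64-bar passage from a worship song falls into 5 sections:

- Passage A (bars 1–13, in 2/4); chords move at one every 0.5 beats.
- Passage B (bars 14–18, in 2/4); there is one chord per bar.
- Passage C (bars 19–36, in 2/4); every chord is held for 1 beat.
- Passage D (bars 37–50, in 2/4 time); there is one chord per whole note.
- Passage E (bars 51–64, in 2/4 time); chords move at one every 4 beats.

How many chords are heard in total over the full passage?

107 chords

A: 13·2 = 26 beats, 26/0.5 = 52 chords.
B: 5·2 = 10 beats, 10/2 = 5 chords.
C: 18·2 = 36 beats, 36/1 = 36 chords.
D: 14·2 = 28 beats, 28/4 = 7 chords.
E: 14·2 = 28 beats, 28/4 = 7 chords.
Total: 52 + 5 + 36 + 7 + 7 = 107.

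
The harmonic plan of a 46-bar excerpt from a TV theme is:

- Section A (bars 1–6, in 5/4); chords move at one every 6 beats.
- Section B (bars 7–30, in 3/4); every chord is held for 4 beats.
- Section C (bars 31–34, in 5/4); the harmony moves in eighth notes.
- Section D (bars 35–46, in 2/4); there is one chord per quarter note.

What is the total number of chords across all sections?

A: 6·5 = 30 beats, 30/6 = 5 chords.
B: 24·3 = 72 beats, 72/4 = 18 chords.
C: 4·5 = 20 beats, 20/0.5 = 40 chords.
D: 12·2 = 24 beats, 24/1 = 24 chords.
Total: 5 + 18 + 40 + 24 = 87.

87 chords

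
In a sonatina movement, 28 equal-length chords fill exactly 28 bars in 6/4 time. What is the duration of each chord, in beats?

6 beats

28 bars × 6 beats/bar = 168 beats total.
168 beats ÷ 28 chords = 6 beats per chord.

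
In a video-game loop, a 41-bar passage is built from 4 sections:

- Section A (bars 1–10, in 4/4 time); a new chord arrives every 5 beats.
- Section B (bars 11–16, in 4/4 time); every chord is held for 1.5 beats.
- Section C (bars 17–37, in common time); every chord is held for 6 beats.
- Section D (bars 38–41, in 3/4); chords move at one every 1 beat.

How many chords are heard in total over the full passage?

A: 10·4 = 40 beats, 40/5 = 8 chords.
B: 6·4 = 24 beats, 24/1.5 = 16 chords.
C: 21·4 = 84 beats, 84/6 = 14 chords.
D: 4·3 = 12 beats, 12/1 = 12 chords.
Total: 8 + 16 + 14 + 12 = 50.

50 chords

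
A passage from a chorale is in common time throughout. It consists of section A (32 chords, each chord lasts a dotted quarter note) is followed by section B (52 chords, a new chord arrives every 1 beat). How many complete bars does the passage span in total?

25 bars

A: 32 × 1.5 = 48 beats = 12 bars.
B: 52 × 1 = 52 beats = 13 bars.
Total: 12 + 13 = 25 bars.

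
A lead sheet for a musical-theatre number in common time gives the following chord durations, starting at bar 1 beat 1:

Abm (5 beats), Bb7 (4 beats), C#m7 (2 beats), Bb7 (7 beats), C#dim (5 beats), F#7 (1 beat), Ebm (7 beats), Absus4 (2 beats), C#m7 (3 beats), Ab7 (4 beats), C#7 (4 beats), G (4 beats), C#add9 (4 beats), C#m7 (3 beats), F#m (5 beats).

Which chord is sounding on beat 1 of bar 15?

F#m

Beat 1 of bar 15 is beat (15−1)×4 + 1 = 57 overall.
Running totals: Abm ends at 5, Bb7 ends at 9, C#m7 ends at 11, Bb7 ends at 18, C#dim ends at 23, F#7 ends at 24, Ebm ends at 31, Absus4 ends at 33, C#m7 ends at 36, Ab7 ends at 40, C#7 ends at 44, G ends at 48, C#add9 ends at 52, C#m7 ends at 55, F#m ends at 60.
Beat 57 falls within F#m.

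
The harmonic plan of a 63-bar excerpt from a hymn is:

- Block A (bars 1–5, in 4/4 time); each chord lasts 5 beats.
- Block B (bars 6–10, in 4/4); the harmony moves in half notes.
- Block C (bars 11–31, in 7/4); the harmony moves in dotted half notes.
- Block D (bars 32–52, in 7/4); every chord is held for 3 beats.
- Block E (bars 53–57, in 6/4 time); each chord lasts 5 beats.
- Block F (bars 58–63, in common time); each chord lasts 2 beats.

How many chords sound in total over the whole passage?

130 chords

A: 5·4 = 20 beats, 20/5 = 4 chords.
B: 5·4 = 20 beats, 20/2 = 10 chords.
C: 21·7 = 147 beats, 147/3 = 49 chords.
D: 21·7 = 147 beats, 147/3 = 49 chords.
E: 5·6 = 30 beats, 30/5 = 6 chords.
F: 6·4 = 24 beats, 24/2 = 12 chords.
Total: 4 + 10 + 49 + 49 + 6 + 12 = 130.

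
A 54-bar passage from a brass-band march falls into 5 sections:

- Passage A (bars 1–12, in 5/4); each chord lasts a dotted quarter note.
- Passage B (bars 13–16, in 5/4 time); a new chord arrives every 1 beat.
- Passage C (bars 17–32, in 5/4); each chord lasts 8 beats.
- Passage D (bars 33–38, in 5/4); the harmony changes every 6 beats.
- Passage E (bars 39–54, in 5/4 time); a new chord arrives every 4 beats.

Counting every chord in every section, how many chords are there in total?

A: 12·5 = 60 beats, 60/1.5 = 40 chords.
B: 4·5 = 20 beats, 20/1 = 20 chords.
C: 16·5 = 80 beats, 80/8 = 10 chords.
D: 6·5 = 30 beats, 30/6 = 5 chords.
E: 16·5 = 80 beats, 80/4 = 20 chords.
Total: 40 + 20 + 10 + 5 + 20 = 95.

95 chords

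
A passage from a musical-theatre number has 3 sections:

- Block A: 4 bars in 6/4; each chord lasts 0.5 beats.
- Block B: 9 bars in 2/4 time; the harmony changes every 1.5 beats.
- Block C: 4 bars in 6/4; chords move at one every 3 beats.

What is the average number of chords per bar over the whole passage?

4 chords per bar

A: 4 bars of 6 beats is 24 beats; at 0.5 beats each that's 48 chords.
B: 9 bars of 2 beats is 18 beats; at 1.5 beats each that's 12 chords.
C: 4 bars of 6 beats is 24 beats; at 3 beats each that's 8 chords.
Overall: 68 chords over 17 bars → 68/17 = 4 chords per bar.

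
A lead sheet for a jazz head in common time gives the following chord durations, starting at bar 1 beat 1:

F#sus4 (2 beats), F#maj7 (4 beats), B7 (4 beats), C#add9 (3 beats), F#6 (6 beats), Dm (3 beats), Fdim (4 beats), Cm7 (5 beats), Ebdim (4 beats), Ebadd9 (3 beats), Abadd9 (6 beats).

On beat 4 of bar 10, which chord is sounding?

Abadd9

Beat 4 of bar 10 is beat (10−1)×4 + 4 = 40 overall.
Running totals: F#sus4 ends at 2, F#maj7 ends at 6, B7 ends at 10, C#add9 ends at 13, F#6 ends at 19, Dm ends at 22, Fdim ends at 26, Cm7 ends at 31, Ebdim ends at 35, Ebadd9 ends at 38, Abadd9 ends at 44.
Beat 40 falls within Abadd9.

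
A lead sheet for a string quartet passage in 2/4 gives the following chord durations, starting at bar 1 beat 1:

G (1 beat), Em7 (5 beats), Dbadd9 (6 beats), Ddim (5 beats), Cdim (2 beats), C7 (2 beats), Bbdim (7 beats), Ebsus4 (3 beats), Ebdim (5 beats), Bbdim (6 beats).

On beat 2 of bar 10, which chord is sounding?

C7

Beat 2 of bar 10 is beat (10−1)×2 + 2 = 20 overall.
Running totals: G ends at 1, Em7 ends at 6, Dbadd9 ends at 12, Ddim ends at 17, Cdim ends at 19, C7 ends at 21.
Beat 20 falls within C7.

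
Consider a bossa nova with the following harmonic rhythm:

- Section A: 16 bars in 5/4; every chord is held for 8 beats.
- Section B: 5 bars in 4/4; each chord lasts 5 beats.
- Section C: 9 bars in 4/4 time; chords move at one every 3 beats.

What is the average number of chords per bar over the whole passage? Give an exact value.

13/15 chords per bar

A: 16 × 5 = 80 beats ÷ 8 = 10 chords.
B: 5 × 4 = 20 beats ÷ 5 = 4 chords.
C: 9 × 4 = 36 beats ÷ 3 = 12 chords.
Overall: 26 chords over 30 bars → 26/30 = 13/15 chords per bar.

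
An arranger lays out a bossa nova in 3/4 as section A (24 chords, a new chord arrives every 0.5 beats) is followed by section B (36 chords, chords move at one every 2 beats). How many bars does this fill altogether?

28 bars

A: 24 × 0.5 = 12 beats = 4 bars.
B: 36 × 2 = 72 beats = 24 bars.
Total: 4 + 24 = 28 bars.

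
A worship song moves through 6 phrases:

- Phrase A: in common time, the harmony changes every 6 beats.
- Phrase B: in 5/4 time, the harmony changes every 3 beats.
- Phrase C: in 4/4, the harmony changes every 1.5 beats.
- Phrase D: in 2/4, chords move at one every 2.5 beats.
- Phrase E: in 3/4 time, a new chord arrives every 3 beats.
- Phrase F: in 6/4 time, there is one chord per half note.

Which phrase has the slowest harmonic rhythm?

A: 4 beats/bar ÷ 6 beats/chord = 2/3 chords/bar.
B: 5 beats/bar ÷ 3 beats/chord = 5/3 chords/bar.
C: 4 beats/bar ÷ 1.5 beats/chord = 8/3 chords/bar.
D: 2 beats/bar ÷ 2.5 beats/chord = 0.8 chords/bar.
E: 3 beats/bar ÷ 3 beats/chord = 1 chord/bar.
F: 6 beats/bar ÷ 2 beats/chord = 3 chords/bar.
Slowest is A at 2/3 chords/bar.

Phrase A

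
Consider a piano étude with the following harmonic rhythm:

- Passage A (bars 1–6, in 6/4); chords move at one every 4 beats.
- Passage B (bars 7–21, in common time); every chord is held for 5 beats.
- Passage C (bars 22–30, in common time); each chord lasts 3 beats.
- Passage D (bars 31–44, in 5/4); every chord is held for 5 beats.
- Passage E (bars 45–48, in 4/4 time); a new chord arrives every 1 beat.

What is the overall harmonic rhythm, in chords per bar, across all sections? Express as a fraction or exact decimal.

A: 6 × 6 = 36 beats ÷ 4 = 9 chords.
B: 15 × 4 = 60 beats ÷ 5 = 12 chords.
C: 9 × 4 = 36 beats ÷ 3 = 12 chords.
D: 14 × 5 = 70 beats ÷ 5 = 14 chords.
E: 4 × 4 = 16 beats ÷ 1 = 16 chords.
Overall: 63 chords over 48 bars → 63/48 = 21/16 chords per bar.

21/16 chords per bar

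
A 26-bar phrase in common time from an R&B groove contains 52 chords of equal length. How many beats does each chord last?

2 beats

26 bars × 4 beats/bar = 104 beats total.
104 beats ÷ 52 chords = 2 beats per chord.
(That is a half note.)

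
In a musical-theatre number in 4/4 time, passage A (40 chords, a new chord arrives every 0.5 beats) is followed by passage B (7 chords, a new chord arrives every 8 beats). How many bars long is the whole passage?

19 bars

A: 40 × 0.5 = 20 beats = 5 bars.
B: 7 × 8 = 56 beats = 14 bars.
Total: 5 + 14 = 19 bars.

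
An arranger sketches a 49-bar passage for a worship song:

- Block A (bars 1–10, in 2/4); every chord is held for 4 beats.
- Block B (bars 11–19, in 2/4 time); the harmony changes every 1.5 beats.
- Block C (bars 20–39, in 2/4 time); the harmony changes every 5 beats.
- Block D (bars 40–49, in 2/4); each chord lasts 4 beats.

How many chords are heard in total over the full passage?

30 chords

A: 10·2 = 20 beats, 20/4 = 5 chords.
B: 9·2 = 18 beats, 18/1.5 = 12 chords.
C: 20·2 = 40 beats, 40/5 = 8 chords.
D: 10·2 = 20 beats, 20/4 = 5 chords.
Total: 5 + 12 + 8 + 5 = 30.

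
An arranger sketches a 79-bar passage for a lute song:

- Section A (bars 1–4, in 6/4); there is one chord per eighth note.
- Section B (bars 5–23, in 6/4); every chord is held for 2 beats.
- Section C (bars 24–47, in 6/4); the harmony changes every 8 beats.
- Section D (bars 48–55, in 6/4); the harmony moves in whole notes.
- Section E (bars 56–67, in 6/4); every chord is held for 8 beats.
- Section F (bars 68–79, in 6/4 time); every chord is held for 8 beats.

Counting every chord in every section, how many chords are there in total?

A: 4·6 = 24 beats, 24/0.5 = 48 chords.
B: 19·6 = 114 beats, 114/2 = 57 chords.
C: 24·6 = 144 beats, 144/8 = 18 chords.
D: 8·6 = 48 beats, 48/4 = 12 chords.
E: 12·6 = 72 beats, 72/8 = 9 chords.
F: 12·6 = 72 beats, 72/8 = 9 chords.
Total: 48 + 57 + 18 + 12 + 9 + 9 = 153.

153 chords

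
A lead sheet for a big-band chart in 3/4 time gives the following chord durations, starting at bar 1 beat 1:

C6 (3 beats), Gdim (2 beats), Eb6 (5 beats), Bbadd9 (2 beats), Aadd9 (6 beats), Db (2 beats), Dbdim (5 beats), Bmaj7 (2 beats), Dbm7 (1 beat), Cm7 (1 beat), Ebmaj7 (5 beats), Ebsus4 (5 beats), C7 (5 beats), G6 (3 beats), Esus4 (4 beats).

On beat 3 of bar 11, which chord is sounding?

Beat 3 of bar 11 is beat (11−1)×3 + 3 = 33 overall.
Running totals: C6 ends at 3, Gdim ends at 5, Eb6 ends at 10, Bbadd9 ends at 12, Aadd9 ends at 18, Db ends at 20, Dbdim ends at 25, Bmaj7 ends at 27, Dbm7 ends at 28, Cm7 ends at 29, Ebmaj7 ends at 34.
Beat 33 falls within Ebmaj7.

Ebmaj7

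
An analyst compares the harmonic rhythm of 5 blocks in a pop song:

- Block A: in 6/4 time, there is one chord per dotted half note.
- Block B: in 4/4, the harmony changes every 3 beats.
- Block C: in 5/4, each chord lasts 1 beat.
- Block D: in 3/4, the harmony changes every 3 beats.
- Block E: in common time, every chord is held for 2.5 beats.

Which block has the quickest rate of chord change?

Block C

A: 6/3 = 2 chords/bar.
B: 4/3 = 4/3 chords/bar.
C: 5/1 = 5 chords/bar.
D: 3/3 = 1 chord/bar.
E: 4/2.5 = 1.6 chords/bar.
Fastest is C at 5 chords/bar.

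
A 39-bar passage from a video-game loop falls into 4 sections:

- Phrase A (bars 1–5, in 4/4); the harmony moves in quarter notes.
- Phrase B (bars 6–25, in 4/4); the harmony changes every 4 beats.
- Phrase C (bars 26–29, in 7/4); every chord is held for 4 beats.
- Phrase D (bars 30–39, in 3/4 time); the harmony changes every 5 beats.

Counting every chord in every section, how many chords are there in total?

A has 20 beats and chords last 1 each, so 20 chords.
B has 80 beats and chords last 4 each, so 20 chords.
C has 28 beats and chords last 4 each, so 7 chords.
D has 30 beats and chords last 5 each, so 6 chords.
Total: 20 + 20 + 7 + 6 = 53.

53 chords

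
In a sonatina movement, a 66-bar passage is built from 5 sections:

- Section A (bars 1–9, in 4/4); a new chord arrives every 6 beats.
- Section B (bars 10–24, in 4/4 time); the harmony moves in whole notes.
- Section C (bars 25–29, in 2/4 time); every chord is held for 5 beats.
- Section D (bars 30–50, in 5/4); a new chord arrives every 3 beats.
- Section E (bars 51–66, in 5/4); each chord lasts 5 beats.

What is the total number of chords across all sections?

A: 9 bars × 4 beats = 36 beats; 6 beats/chord → 6 chords.
B: 15 bars × 4 beats = 60 beats; 4 beats/chord → 15 chords.
C: 5 bars × 2 beats = 10 beats; 5 beats/chord → 2 chords.
D: 21 bars × 5 beats = 105 beats; 3 beats/chord → 35 chords.
E: 16 bars × 5 beats = 80 beats; 5 beats/chord → 16 chords.
Total: 6 + 15 + 2 + 35 + 16 = 74.

74 chords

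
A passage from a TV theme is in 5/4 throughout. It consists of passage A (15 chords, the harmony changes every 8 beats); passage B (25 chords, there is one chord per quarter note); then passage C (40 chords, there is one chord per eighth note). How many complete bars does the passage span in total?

A: 15 × 8 = 120 beats = 24 bars.
B: 25 × 1 = 25 beats = 5 bars.
C: 40 × 0.5 = 20 beats = 4 bars.
Total: 24 + 5 + 4 = 33 bars.

33 bars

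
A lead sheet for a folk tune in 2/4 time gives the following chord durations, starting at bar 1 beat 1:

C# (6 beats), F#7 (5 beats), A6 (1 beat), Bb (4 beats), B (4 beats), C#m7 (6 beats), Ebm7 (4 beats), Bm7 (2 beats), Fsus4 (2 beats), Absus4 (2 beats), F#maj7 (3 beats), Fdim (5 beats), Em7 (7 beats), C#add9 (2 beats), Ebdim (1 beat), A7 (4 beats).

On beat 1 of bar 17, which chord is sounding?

Fsus4

Beat 1 of bar 17 is beat (17−1)×2 + 1 = 33 overall.
Running totals: C# ends at 6, F#7 ends at 11, A6 ends at 12, Bb ends at 16, B ends at 20, C#m7 ends at 26, Ebm7 ends at 30, Bm7 ends at 32, Fsus4 ends at 34.
Beat 33 falls within Fsus4.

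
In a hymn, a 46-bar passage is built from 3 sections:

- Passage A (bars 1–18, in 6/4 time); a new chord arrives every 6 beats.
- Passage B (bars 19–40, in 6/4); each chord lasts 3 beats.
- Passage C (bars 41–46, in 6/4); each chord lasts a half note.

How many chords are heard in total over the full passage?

A has 108 beats and chords last 6 each, so 18 chords.
B has 132 beats and chords last 3 each, so 44 chords.
C has 36 beats and chords last 2 each, so 18 chords.
Total: 18 + 44 + 18 = 80.

80 chords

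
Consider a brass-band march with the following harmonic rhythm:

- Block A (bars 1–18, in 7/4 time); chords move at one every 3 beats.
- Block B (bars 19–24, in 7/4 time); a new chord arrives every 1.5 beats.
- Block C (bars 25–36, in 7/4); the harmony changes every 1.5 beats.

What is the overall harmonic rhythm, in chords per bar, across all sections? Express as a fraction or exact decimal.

3.5 chords per bar

A: 18 bars of 7 beats is 126 beats; at 3 beats each that's 42 chords.
B: 6 bars of 7 beats is 42 beats; at 1.5 beats each that's 28 chords.
C: 12 bars of 7 beats is 84 beats; at 1.5 beats each that's 56 chords.
Overall: 126 chords over 36 bars → 126/36 = 3.5 chords per bar.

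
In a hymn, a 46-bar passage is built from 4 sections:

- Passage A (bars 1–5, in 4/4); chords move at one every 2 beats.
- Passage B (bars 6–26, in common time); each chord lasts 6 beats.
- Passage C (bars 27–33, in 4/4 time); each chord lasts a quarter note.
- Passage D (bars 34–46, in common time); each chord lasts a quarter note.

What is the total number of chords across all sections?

104 chords

A: 5·4 = 20 beats, 20/2 = 10 chords.
B: 21·4 = 84 beats, 84/6 = 14 chords.
C: 7·4 = 28 beats, 28/1 = 28 chords.
D: 13·4 = 52 beats, 52/1 = 52 chords.
Total: 10 + 14 + 28 + 52 = 104.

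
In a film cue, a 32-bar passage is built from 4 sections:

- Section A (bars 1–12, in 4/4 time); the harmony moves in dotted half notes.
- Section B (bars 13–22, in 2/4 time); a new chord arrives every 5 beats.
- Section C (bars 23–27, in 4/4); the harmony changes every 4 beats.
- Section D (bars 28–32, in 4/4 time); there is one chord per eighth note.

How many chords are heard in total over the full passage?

A has 48 beats and chords last 3 each, so 16 chords.
B has 20 beats and chords last 5 each, so 4 chords.
C has 20 beats and chords last 4 each, so 5 chords.
D has 20 beats and chords last 0.5 each, so 40 chords.
Total: 16 + 4 + 5 + 40 = 65.

65 chords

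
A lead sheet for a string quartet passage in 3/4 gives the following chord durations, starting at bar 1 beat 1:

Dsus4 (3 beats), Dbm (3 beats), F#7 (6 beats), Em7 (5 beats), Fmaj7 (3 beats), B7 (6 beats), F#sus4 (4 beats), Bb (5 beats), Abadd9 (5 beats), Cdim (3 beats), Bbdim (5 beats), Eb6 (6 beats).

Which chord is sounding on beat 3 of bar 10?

Beat 3 of bar 10 is beat (10−1)×3 + 3 = 30 overall.
Running totals: Dsus4 ends at 3, Dbm ends at 6, F#7 ends at 12, Em7 ends at 17, Fmaj7 ends at 20, B7 ends at 26, F#sus4 ends at 30.
Beat 30 falls within F#sus4.

F#sus4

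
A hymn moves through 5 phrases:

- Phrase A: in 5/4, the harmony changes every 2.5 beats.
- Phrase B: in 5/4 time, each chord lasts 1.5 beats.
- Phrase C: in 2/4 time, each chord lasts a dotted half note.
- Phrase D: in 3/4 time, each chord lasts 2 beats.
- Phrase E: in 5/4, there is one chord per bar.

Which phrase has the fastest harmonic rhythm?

A: 5 beats/bar ÷ 2.5 beats/chord = 2 chords/bar.
B: 5 beats/bar ÷ 1.5 beats/chord = 10/3 chords/bar.
C: 2 beats/bar ÷ 3 beats/chord = 2/3 chords/bar.
D: 3 beats/bar ÷ 2 beats/chord = 1.5 chords/bar.
E: 5 beats/bar ÷ 5 beats/chord = 1 chord/bar.
Fastest is B at 10/3 chords/bar.

Phrase B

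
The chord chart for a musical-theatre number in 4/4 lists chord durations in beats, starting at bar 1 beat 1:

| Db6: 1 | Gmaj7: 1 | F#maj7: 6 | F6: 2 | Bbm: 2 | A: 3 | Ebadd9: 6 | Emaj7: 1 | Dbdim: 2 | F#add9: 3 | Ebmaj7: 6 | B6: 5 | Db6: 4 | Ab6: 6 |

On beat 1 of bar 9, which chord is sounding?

Ebmaj7

Beat 1 of bar 9 is beat (9−1)×4 + 1 = 33 overall.
Running totals: Db6 ends at 1, Gmaj7 ends at 2, F#maj7 ends at 8, F6 ends at 10, Bbm ends at 12, A ends at 15, Ebadd9 ends at 21, Emaj7 ends at 22, Dbdim ends at 24, F#add9 ends at 27, Ebmaj7 ends at 33.
Beat 33 falls within Ebmaj7.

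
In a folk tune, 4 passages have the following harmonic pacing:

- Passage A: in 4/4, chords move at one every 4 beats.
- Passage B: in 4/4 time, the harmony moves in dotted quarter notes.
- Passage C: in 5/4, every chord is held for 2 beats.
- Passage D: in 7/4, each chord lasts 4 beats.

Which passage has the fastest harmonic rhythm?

A: 4/4 = 1 chord/bar.
B: 4/1.5 = 8/3 chords/bar.
C: 5/2 = 2.5 chords/bar.
D: 7/4 = 1.75 chords/bar.
Fastest is B at 8/3 chords/bar.

Passage B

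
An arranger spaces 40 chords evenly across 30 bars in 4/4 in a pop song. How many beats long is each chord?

30 bars × 4 beats/bar = 120 beats total.
120 beats ÷ 40 chords = 3 beats per chord.
(That is a dotted half note.)

3 beats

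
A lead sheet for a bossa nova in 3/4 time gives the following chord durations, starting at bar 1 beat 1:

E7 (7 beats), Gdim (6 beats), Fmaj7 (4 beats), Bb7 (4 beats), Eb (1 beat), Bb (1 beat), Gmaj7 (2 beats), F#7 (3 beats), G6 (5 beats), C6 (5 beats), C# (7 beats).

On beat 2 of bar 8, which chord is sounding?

Bb

Beat 2 of bar 8 is beat (8−1)×3 + 2 = 23 overall.
Running totals: E7 ends at 7, Gdim ends at 13, Fmaj7 ends at 17, Bb7 ends at 21, Eb ends at 22, Bb ends at 23.
Beat 23 falls within Bb.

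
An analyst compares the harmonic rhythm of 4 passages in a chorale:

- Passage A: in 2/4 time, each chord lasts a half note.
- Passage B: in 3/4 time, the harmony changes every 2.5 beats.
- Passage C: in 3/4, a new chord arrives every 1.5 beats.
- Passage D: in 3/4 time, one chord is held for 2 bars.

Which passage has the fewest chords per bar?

Passage D

A: each chord is 2 beats in 2/4, so 1 per bar.
B: each chord is 2.5 beats in 3/4, so 1.2 per bar.
C: each chord is 1.5 beats in 3/4, so 2 per bar.
D: each chord is 6 beats in 3/4, so 0.5 per bar.
Slowest is D at 0.5 chords/bar.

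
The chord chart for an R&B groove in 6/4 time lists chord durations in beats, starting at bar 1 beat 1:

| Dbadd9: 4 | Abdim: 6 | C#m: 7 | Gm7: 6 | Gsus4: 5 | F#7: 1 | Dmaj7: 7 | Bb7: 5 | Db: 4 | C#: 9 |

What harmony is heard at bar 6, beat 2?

Dmaj7

Beat 2 of bar 6 is beat (6−1)×6 + 2 = 32 overall.
Running totals: Dbadd9 ends at 4, Abdim ends at 10, C#m ends at 17, Gm7 ends at 23, Gsus4 ends at 28, F#7 ends at 29, Dmaj7 ends at 36.
Beat 32 falls within Dmaj7.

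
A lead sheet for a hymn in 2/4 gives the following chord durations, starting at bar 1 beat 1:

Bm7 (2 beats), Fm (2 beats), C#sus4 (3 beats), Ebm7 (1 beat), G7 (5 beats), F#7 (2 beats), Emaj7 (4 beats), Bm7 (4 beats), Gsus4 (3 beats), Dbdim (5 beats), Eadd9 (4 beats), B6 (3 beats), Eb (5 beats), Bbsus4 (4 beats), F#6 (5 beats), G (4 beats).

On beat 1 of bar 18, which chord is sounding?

Eadd9

Beat 1 of bar 18 is beat (18−1)×2 + 1 = 35 overall.
Running totals: Bm7 ends at 2, Fm ends at 4, C#sus4 ends at 7, Ebm7 ends at 8, G7 ends at 13, F#7 ends at 15, Emaj7 ends at 19, Bm7 ends at 23, Gsus4 ends at 26, Dbdim ends at 31, Eadd9 ends at 35.
Beat 35 falls within Eadd9.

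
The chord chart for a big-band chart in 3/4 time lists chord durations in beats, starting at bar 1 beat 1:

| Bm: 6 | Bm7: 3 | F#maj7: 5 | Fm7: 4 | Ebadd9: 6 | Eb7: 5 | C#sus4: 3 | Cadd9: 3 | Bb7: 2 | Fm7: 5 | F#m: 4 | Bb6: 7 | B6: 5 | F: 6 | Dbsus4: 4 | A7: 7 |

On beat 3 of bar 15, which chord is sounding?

F#m

Beat 3 of bar 15 is beat (15−1)×3 + 3 = 45 overall.
Running totals: Bm ends at 6, Bm7 ends at 9, F#maj7 ends at 14, Fm7 ends at 18, Ebadd9 ends at 24, Eb7 ends at 29, C#sus4 ends at 32, Cadd9 ends at 35, Bb7 ends at 37, Fm7 ends at 42, F#m ends at 46.
Beat 45 falls within F#m.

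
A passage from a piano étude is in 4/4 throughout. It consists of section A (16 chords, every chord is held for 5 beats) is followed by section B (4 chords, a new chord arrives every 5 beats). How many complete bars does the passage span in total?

25 bars

A: 16 × 5 = 80 beats = 20 bars.
B: 4 × 5 = 20 beats = 5 bars.
Total: 20 + 5 = 25 bars.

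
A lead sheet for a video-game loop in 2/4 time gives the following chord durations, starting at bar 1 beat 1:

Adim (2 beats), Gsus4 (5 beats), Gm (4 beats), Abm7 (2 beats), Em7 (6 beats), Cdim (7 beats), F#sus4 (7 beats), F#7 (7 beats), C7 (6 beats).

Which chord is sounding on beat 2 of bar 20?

Beat 2 of bar 20 is beat (20−1)×2 + 2 = 40 overall.
Running totals: Adim ends at 2, Gsus4 ends at 7, Gm ends at 11, Abm7 ends at 13, Em7 ends at 19, Cdim ends at 26, F#sus4 ends at 33, F#7 ends at 40.
Beat 40 falls within F#7.

F#7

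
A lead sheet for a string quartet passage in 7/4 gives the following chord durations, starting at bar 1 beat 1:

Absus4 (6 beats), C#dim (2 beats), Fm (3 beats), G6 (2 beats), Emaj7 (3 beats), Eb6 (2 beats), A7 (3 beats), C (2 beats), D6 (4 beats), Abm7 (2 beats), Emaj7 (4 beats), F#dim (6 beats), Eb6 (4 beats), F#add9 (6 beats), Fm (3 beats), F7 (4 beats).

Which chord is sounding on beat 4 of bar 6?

Beat 4 of bar 6 is beat (6−1)×7 + 4 = 39 overall.
Running totals: Absus4 ends at 6, C#dim ends at 8, Fm ends at 11, G6 ends at 13, Emaj7 ends at 16, Eb6 ends at 18, A7 ends at 21, C ends at 23, D6 ends at 27, Abm7 ends at 29, Emaj7 ends at 33, F#dim ends at 39.
Beat 39 falls within F#dim.

F#dim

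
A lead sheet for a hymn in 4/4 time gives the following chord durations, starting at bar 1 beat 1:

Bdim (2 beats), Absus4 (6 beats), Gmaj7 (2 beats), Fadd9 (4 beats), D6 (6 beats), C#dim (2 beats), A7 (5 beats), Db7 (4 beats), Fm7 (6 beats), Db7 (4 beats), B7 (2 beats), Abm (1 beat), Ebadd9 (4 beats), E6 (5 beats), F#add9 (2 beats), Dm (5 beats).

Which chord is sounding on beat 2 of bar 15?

Beat 2 of bar 15 is beat (15−1)×4 + 2 = 58 overall.
Running totals: Bdim ends at 2, Absus4 ends at 8, Gmaj7 ends at 10, Fadd9 ends at 14, D6 ends at 20, C#dim ends at 22, A7 ends at 27, Db7 ends at 31, Fm7 ends at 37, Db7 ends at 41, B7 ends at 43, Abm ends at 44, Ebadd9 ends at 48, E6 ends at 53, F#add9 ends at 55, Dm ends at 60.
Beat 58 falls within Dm.

Dm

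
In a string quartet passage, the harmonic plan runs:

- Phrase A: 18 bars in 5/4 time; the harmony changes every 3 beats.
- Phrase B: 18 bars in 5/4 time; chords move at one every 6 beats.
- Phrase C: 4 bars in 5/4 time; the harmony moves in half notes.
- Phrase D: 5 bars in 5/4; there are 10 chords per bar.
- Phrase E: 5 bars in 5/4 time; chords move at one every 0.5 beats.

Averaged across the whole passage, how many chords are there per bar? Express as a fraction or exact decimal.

A: 18 × 5 = 90 beats ÷ 3 = 30 chords.
B: 18 × 5 = 90 beats ÷ 6 = 15 chords.
C: 4 × 5 = 20 beats ÷ 2 = 10 chords.
D: 5 × 5 = 25 beats ÷ 0.5 = 50 chords.
E: 5 × 5 = 25 beats ÷ 0.5 = 50 chords.
Overall: 155 chords over 50 bars → 155/50 = 3.1 chords per bar.

3.1 chords per bar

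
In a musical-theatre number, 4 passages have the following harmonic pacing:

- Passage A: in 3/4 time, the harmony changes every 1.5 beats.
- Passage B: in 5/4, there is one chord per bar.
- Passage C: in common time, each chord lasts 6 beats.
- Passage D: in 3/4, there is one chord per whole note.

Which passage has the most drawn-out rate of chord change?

Passage C

A: 3/1.5 = 2 chords/bar.
B: 5/5 = 1 chord/bar.
C: 4/6 = 2/3 chords/bar.
D: 3/4 = 0.75 chords/bar.
Slowest is C at 2/3 chords/bar.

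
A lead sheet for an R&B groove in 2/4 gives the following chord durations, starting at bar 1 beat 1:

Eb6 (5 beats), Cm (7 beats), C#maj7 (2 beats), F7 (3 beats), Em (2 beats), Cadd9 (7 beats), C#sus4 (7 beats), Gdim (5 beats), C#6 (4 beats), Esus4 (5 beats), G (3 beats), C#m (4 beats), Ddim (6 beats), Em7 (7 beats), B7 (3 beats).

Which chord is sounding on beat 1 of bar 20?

C#6

Beat 1 of bar 20 is beat (20−1)×2 + 1 = 39 overall.
Running totals: Eb6 ends at 5, Cm ends at 12, C#maj7 ends at 14, F7 ends at 17, Em ends at 19, Cadd9 ends at 26, C#sus4 ends at 33, Gdim ends at 38, C#6 ends at 42.
Beat 39 falls within C#6.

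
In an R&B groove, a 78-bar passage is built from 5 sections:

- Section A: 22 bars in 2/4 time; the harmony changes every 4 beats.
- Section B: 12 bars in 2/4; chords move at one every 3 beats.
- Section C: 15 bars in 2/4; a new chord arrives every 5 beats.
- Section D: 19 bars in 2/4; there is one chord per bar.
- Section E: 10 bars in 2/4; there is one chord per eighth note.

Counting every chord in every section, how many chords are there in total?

A: 22 bars × 2 beats = 44 beats; 4 beats/chord → 11 chords.
B: 12 bars × 2 beats = 24 beats; 3 beats/chord → 8 chords.
C: 15 bars × 2 beats = 30 beats; 5 beats/chord → 6 chords.
D: 19 bars × 2 beats = 38 beats; 2 beats/chord → 19 chords.
E: 10 bars × 2 beats = 20 beats; 0.5 beats/chord → 40 chords.
Total: 11 + 8 + 6 + 19 + 40 = 84.

84 chords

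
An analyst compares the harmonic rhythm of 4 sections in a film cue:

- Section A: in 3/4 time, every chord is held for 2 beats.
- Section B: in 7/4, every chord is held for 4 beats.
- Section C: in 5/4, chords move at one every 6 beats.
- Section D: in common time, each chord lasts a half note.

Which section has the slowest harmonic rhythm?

A: 3/2 = 1.5 chords/bar.
B: 7/4 = 1.75 chords/bar.
C: 5/6 = 5/6 chords/bar.
D: 4/2 = 2 chords/bar.
Slowest is C at 5/6 chords/bar.

Section C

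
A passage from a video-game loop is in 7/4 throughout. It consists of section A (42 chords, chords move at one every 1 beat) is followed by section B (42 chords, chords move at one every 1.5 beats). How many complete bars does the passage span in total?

15 bars

A: 42 × 1 = 42 beats = 6 bars.
B: 42 × 1.5 = 63 beats = 9 bars.
Total: 6 + 9 = 15 bars.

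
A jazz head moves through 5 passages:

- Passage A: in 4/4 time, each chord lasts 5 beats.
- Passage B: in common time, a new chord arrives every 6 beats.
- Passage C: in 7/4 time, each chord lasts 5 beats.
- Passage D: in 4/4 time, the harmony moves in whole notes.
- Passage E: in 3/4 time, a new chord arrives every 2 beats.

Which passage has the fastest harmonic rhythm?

Passage E

A: 4 beats/bar ÷ 5 beats/chord = 0.8 chords/bar.
B: 4 beats/bar ÷ 6 beats/chord = 2/3 chords/bar.
C: 7 beats/bar ÷ 5 beats/chord = 1.4 chords/bar.
D: 4 beats/bar ÷ 4 beats/chord = 1 chord/bar.
E: 3 beats/bar ÷ 2 beats/chord = 1.5 chords/bar.
Fastest is E at 1.5 chords/bar.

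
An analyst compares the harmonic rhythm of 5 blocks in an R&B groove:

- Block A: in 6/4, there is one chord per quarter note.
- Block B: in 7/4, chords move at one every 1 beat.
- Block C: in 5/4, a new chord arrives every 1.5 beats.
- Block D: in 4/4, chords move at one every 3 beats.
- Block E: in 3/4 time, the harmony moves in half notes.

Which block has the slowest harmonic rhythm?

Block D

A: 6 beats/bar ÷ 1 beat/chord = 6 chords/bar.
B: 7 beats/bar ÷ 1 beat/chord = 7 chords/bar.
C: 5 beats/bar ÷ 1.5 beats/chord = 10/3 chords/bar.
D: 4 beats/bar ÷ 3 beats/chord = 4/3 chords/bar.
E: 3 beats/bar ÷ 2 beats/chord = 1.5 chords/bar.
Slowest is D at 4/3 chords/bar.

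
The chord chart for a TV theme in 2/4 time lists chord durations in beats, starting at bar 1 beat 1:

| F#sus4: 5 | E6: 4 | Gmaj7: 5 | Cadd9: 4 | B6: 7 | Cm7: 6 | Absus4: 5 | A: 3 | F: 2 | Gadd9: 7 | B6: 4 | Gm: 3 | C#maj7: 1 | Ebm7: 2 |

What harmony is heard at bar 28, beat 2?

C#maj7

Beat 2 of bar 28 is beat (28−1)×2 + 2 = 56 overall.
Running totals: F#sus4 ends at 5, E6 ends at 9, Gmaj7 ends at 14, Cadd9 ends at 18, B6 ends at 25, Cm7 ends at 31, Absus4 ends at 36, A ends at 39, F ends at 41, Gadd9 ends at 48, B6 ends at 52, Gm ends at 55, C#maj7 ends at 56.
Beat 56 falls within C#maj7.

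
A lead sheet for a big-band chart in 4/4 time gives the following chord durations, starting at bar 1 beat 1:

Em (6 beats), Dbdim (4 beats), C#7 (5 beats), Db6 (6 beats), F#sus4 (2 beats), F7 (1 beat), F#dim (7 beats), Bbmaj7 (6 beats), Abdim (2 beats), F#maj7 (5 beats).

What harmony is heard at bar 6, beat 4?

F7

Beat 4 of bar 6 is beat (6−1)×4 + 4 = 24 overall.
Running totals: Em ends at 6, Dbdim ends at 10, C#7 ends at 15, Db6 ends at 21, F#sus4 ends at 23, F7 ends at 24.
Beat 24 falls within F7.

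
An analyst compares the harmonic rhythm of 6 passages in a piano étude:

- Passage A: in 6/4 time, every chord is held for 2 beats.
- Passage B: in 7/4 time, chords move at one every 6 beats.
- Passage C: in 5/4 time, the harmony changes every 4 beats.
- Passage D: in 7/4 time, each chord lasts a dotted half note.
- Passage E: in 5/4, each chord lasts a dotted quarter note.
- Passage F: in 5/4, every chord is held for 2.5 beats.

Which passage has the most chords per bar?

Passage E

A: 6 beats/bar ÷ 2 beats/chord = 3 chords/bar.
B: 7 beats/bar ÷ 6 beats/chord = 7/6 chords/bar.
C: 5 beats/bar ÷ 4 beats/chord = 1.25 chords/bar.
D: 7 beats/bar ÷ 3 beats/chord = 7/3 chords/bar.
E: 5 beats/bar ÷ 1.5 beats/chord = 10/3 chords/bar.
F: 5 beats/bar ÷ 2.5 beats/chord = 2 chords/bar.
Fastest is E at 10/3 chords/bar.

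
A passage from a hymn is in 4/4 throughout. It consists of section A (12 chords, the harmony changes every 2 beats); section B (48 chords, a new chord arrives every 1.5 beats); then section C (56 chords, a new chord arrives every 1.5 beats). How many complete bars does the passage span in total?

A: 12 × 2 = 24 beats = 6 bars.
B: 48 × 1.5 = 72 beats = 18 bars.
C: 56 × 1.5 = 84 beats = 21 bars.
Total: 6 + 18 + 21 = 45 bars.

45 bars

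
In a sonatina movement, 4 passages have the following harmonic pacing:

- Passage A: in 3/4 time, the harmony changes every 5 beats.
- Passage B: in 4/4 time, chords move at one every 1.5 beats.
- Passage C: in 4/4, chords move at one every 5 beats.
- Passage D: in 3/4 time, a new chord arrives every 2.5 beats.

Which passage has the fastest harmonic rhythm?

A: 3 beats/bar ÷ 5 beats/chord = 0.6 chords/bar.
B: 4 beats/bar ÷ 1.5 beats/chord = 8/3 chords/bar.
C: 4 beats/bar ÷ 5 beats/chord = 0.8 chords/bar.
D: 3 beats/bar ÷ 2.5 beats/chord = 1.2 chords/bar.
Fastest is B at 8/3 chords/bar.

Passage B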